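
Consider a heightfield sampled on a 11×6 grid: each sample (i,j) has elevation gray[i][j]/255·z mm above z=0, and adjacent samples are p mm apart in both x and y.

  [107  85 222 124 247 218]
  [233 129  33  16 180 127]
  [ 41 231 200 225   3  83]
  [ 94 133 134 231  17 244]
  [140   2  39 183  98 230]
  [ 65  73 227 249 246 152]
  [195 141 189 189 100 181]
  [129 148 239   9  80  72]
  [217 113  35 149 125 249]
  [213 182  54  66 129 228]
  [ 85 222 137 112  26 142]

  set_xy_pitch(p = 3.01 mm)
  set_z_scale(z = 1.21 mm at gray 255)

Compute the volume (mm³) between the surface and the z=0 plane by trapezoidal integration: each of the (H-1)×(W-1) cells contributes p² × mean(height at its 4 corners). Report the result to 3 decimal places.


height_mm = gray/255 × 1.21; cell vol = 3.01² × mean(4 corners)
unit = 3.01² × 1.21 / (4×255) = 0.0107478 mm³ per gray-sum
row 0: Σ corner-gray over 5 cells = 2757  → 29.6316
row 1: Σ corner-gray over 5 cells = 2518  → 27.0629
row 2: Σ corner-gray over 5 cells = 2810  → 30.2012
row 3: Σ corner-gray over 5 cells = 2382  → 25.6012
row 4: Σ corner-gray over 5 cells = 2821  → 30.3194
row 5: Σ corner-gray over 5 cells = 3421  → 36.7681
row 6: Σ corner-gray over 5 cells = 2767  → 29.7391
row 7: Σ corner-gray over 5 cells = 2463  → 26.4717
row 8: Σ corner-gray over 5 cells = 2613  → 28.0839
row 9: Σ corner-gray over 5 cells = 2524  → 27.1274
Σ rows: total corner-gray = 27076  → 291.0065 mm³

291.007


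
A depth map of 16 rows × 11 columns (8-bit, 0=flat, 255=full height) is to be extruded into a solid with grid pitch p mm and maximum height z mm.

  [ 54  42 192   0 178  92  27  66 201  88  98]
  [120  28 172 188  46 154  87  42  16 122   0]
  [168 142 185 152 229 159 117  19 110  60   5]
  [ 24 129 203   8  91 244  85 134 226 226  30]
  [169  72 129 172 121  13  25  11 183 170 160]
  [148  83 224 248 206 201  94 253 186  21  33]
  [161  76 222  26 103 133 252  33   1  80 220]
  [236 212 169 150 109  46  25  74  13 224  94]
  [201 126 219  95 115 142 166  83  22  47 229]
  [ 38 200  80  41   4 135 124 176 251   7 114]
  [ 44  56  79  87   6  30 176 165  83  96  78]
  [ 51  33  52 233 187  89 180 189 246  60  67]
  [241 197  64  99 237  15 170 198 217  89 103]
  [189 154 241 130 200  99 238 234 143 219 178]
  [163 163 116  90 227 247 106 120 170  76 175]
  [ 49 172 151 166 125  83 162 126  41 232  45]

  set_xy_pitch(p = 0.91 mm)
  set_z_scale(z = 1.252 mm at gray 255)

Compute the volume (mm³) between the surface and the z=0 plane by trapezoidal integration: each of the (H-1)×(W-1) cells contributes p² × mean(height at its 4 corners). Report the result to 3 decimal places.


height_mm = gray/255 × 1.252; cell vol = 0.91² × mean(4 corners)
unit = 0.91² × 1.252 / (4×255) = 0.00101645 mm³ per gray-sum
row 0: Σ corner-gray over 10 cells = 3754  → 3.8158
row 1: Σ corner-gray over 10 cells = 4349  → 4.4206
row 2: Σ corner-gray over 10 cells = 5265  → 5.3516
row 3: Σ corner-gray over 10 cells = 4867  → 4.9471
row 4: Σ corner-gray over 10 cells = 5334  → 5.4218
row 5: Σ corner-gray over 10 cells = 5446  → 5.5356
row 6: Σ corner-gray over 10 cells = 4607  → 4.6828
row 7: Σ corner-gray over 10 cells = 4834  → 4.9135
row 8: Σ corner-gray over 10 cells = 4648  → 4.7245
row 9: Σ corner-gray over 10 cells = 3866  → 3.9296
row 10: Σ corner-gray over 10 cells = 4334  → 4.4053
row 11: Σ corner-gray over 10 cells = 5572  → 5.6637
row 12: Σ corner-gray over 10 cells = 6599  → 6.7076
row 13: Σ corner-gray over 10 cells = 6651  → 6.7604
row 14: Σ corner-gray over 10 cells = 5578  → 5.6698
Σ rows: total corner-gray = 75704  → 76.9495 mm³

76.949


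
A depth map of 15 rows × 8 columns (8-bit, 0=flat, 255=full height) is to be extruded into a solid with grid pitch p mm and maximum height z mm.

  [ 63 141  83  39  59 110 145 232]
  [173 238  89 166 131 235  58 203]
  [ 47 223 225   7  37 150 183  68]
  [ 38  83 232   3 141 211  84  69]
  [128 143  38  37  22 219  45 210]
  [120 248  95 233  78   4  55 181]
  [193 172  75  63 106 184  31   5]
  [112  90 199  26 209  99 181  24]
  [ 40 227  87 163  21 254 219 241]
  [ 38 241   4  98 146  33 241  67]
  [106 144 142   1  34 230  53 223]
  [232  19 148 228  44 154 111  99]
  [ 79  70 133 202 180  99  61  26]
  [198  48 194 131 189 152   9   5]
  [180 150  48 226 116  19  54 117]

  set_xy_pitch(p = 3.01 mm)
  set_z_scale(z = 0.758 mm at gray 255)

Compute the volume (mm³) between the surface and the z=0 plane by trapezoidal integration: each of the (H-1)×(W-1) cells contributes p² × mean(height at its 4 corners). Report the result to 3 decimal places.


height_mm = gray/255 × 0.758; cell vol = 3.01² × mean(4 corners)
unit = 3.01² × 0.758 / (4×255) = 0.0067329 mm³ per gray-sum
row 0: Σ corner-gray over 7 cells = 3659  → 24.6357
row 1: Σ corner-gray over 7 cells = 3975  → 26.7633
row 2: Σ corner-gray over 7 cells = 3380  → 22.7572
row 3: Σ corner-gray over 7 cells = 2961  → 19.9361
row 4: Σ corner-gray over 7 cells = 3073  → 20.6902
row 5: Σ corner-gray over 7 cells = 3187  → 21.4577
row 6: Σ corner-gray over 7 cells = 3204  → 21.5722
row 7: Σ corner-gray over 7 cells = 3967  → 26.7094
row 8: Σ corner-gray over 7 cells = 3854  → 25.9486
row 9: Σ corner-gray over 7 cells = 3168  → 21.3298
row 10: Σ corner-gray over 7 cells = 3276  → 22.0570
row 11: Σ corner-gray over 7 cells = 3334  → 22.4475
row 12: Σ corner-gray over 7 cells = 3244  → 21.8415
row 13: Σ corner-gray over 7 cells = 3172  → 21.3568
Σ rows: total corner-gray = 47454  → 319.5029 mm³

319.503


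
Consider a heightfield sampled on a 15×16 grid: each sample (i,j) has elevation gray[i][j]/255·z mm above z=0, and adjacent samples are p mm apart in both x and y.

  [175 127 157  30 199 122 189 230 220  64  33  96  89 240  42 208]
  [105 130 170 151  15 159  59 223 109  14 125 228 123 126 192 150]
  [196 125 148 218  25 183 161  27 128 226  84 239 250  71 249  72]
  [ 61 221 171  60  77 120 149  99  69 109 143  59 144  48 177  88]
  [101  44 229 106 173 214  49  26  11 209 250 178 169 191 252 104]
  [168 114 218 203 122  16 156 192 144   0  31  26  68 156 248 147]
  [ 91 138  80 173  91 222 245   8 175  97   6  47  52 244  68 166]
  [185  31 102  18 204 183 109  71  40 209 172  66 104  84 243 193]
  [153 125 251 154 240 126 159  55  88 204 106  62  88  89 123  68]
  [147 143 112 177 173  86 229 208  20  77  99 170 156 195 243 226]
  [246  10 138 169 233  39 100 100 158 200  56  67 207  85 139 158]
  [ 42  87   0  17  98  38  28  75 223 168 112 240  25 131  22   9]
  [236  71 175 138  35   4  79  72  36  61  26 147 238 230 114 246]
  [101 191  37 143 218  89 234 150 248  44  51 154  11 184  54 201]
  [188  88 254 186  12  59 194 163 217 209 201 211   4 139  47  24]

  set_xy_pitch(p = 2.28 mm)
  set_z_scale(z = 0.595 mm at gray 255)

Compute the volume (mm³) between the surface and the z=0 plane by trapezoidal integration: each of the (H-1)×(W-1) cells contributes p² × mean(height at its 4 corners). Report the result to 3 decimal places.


height_mm = gray/255 × 0.595; cell vol = 2.28² × mean(4 corners)
unit = 2.28² × 0.595 / (4×255) = 0.0030324 mm³ per gray-sum
row 0: Σ corner-gray over 15 cells = 7962  → 24.1440
row 1: Σ corner-gray over 15 cells = 8439  → 25.5904
row 2: Σ corner-gray over 15 cells = 7977  → 24.1895
row 3: Σ corner-gray over 15 cells = 7848  → 23.7983
row 4: Σ corner-gray over 15 cells = 8110  → 24.5928
row 5: Σ corner-gray over 15 cells = 7252  → 21.9910
row 6: Σ corner-gray over 15 cells = 7199  → 21.8302
row 7: Σ corner-gray over 15 cells = 7611  → 23.0796
row 8: Σ corner-gray over 15 cells = 8510  → 25.8057
row 9: Σ corner-gray over 15 cells = 8355  → 25.3357
row 10: Σ corner-gray over 15 cells = 6385  → 19.3619
row 11: Σ corner-gray over 15 cells = 5913  → 17.9306
row 12: Σ corner-gray over 15 cells = 7252  → 21.9910
row 13: Σ corner-gray over 15 cells = 8098  → 24.5564
Σ rows: total corner-gray = 106911  → 324.1969 mm³

324.197


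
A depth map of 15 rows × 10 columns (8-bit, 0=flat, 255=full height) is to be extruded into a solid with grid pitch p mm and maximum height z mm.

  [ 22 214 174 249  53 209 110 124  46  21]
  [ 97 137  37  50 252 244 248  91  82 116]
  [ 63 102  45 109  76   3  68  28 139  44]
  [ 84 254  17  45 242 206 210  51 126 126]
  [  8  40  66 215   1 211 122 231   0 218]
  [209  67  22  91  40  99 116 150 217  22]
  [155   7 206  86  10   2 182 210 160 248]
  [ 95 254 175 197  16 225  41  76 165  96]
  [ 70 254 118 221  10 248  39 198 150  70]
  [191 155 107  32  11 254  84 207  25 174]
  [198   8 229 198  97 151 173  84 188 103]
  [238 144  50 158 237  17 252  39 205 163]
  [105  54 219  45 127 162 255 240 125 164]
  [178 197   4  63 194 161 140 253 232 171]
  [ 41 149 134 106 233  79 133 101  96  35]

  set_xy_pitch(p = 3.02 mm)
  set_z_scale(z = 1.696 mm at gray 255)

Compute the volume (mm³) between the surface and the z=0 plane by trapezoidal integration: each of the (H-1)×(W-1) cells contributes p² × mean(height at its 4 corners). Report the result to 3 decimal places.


height_mm = gray/255 × 1.696; cell vol = 3.02² × mean(4 corners)
unit = 3.02² × 1.696 / (4×255) = 0.0151649 mm³ per gray-sum
row 0: Σ corner-gray over 9 cells = 4896  → 74.2474
row 1: Σ corner-gray over 9 cells = 3742  → 56.7471
row 2: Σ corner-gray over 9 cells = 3759  → 57.0049
row 3: Σ corner-gray over 9 cells = 4510  → 68.3937
row 4: Σ corner-gray over 9 cells = 3833  → 58.1271
row 5: Σ corner-gray over 9 cells = 3964  → 60.1137
row 6: Σ corner-gray over 9 cells = 4618  → 70.0315
row 7: Σ corner-gray over 9 cells = 5105  → 77.4168
row 8: Σ corner-gray over 9 cells = 4731  → 71.7451
row 9: Σ corner-gray over 9 cells = 4672  → 70.8504
row 10: Σ corner-gray over 9 cells = 5162  → 78.2812
row 11: Σ corner-gray over 9 cells = 5328  → 80.7986
row 12: Σ corner-gray over 9 cells = 5560  → 84.3168
row 13: Σ corner-gray over 9 cells = 4975  → 75.4454
Σ rows: total corner-gray = 64855  → 983.5196 mm³

983.520


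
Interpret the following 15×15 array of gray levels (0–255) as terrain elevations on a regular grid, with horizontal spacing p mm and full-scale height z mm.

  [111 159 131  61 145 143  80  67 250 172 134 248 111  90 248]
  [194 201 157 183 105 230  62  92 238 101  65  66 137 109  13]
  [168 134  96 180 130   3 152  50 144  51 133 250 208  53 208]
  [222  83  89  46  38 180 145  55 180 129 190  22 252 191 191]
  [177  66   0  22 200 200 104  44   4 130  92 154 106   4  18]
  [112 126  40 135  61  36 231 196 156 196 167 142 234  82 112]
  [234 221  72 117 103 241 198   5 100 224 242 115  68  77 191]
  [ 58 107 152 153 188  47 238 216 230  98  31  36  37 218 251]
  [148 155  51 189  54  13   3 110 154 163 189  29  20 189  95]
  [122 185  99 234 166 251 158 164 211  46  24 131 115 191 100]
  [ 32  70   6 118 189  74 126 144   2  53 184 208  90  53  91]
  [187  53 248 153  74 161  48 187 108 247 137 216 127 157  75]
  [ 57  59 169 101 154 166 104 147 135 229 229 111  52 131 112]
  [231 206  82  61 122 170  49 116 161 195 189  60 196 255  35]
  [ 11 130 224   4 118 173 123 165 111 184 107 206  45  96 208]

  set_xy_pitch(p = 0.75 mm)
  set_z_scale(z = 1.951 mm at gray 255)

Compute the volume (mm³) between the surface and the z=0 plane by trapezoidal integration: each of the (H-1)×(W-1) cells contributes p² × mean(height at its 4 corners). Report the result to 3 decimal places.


height_mm = gray/255 × 1.951; cell vol = 0.75² × mean(4 corners)
unit = 0.75² × 1.951 / (4×255) = 0.00107592 mm³ per gray-sum
row 0: Σ corner-gray over 14 cells = 7640  → 8.2200
row 1: Σ corner-gray over 14 cells = 7243  → 7.7929
row 2: Σ corner-gray over 14 cells = 7157  → 7.7004
row 3: Σ corner-gray over 14 cells = 6060  → 6.5201
row 4: Σ corner-gray over 14 cells = 6275  → 6.7514
row 5: Σ corner-gray over 14 cells = 7819  → 8.4126
row 6: Σ corner-gray over 14 cells = 7802  → 8.3943
row 7: Σ corner-gray over 14 cells = 6692  → 7.2001
row 8: Σ corner-gray over 14 cells = 7053  → 7.5885
row 9: Σ corner-gray over 14 cells = 6929  → 7.4550
row 10: Σ corner-gray over 14 cells = 6851  → 7.3711
row 11: Σ corner-gray over 14 cells = 7837  → 8.4320
row 12: Σ corner-gray over 14 cells = 7733  → 8.3201
row 13: Σ corner-gray over 14 cells = 7581  → 8.1565
Σ rows: total corner-gray = 100672  → 108.3149 mm³

108.315


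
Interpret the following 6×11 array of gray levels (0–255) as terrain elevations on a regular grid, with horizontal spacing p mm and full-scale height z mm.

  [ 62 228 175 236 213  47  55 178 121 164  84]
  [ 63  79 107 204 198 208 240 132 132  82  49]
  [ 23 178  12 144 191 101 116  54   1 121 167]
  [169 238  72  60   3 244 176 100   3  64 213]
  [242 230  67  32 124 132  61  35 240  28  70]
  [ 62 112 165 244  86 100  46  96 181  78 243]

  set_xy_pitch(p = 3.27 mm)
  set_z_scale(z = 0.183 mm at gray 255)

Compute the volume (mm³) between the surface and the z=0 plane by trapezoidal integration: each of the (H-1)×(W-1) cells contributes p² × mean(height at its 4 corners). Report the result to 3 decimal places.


46.674

height_mm = gray/255 × 0.183; cell vol = 3.27² × mean(4 corners)
unit = 3.27² × 0.183 / (4×255) = 0.00191843 mm³ per gray-sum
row 0: Σ corner-gray over 10 cells = 5856  → 11.2343
row 1: Σ corner-gray over 10 cells = 4902  → 9.4042
row 2: Σ corner-gray over 10 cells = 4328  → 8.3030
row 3: Σ corner-gray over 10 cells = 4512  → 8.6560
row 4: Σ corner-gray over 10 cells = 4731  → 9.0761
Σ rows: total corner-gray = 24329  → 46.6735 mm³


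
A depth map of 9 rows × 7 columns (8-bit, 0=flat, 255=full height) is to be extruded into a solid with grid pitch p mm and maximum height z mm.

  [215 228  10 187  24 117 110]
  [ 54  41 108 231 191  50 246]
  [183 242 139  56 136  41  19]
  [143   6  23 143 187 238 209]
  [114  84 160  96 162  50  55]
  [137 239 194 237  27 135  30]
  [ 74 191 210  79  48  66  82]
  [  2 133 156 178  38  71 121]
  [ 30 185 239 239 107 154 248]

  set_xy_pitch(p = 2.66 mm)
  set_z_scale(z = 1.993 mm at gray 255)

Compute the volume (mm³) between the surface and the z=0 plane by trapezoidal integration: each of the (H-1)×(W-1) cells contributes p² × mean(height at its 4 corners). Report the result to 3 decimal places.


height_mm = gray/255 × 1.993; cell vol = 2.66² × mean(4 corners)
unit = 2.66² × 1.993 / (4×255) = 0.0138252 mm³ per gray-sum
row 0: Σ corner-gray over 6 cells = 2999  → 41.4617
row 1: Σ corner-gray over 6 cells = 2972  → 41.0884
row 2: Σ corner-gray over 6 cells = 2976  → 41.1437
row 3: Σ corner-gray over 6 cells = 2819  → 38.9731
row 4: Σ corner-gray over 6 cells = 3104  → 42.9133
row 5: Σ corner-gray over 6 cells = 3175  → 43.8949
row 6: Σ corner-gray over 6 cells = 2619  → 36.2081
row 7: Σ corner-gray over 6 cells = 3401  → 47.0194
Σ rows: total corner-gray = 24065  → 332.7027 mm³

332.703


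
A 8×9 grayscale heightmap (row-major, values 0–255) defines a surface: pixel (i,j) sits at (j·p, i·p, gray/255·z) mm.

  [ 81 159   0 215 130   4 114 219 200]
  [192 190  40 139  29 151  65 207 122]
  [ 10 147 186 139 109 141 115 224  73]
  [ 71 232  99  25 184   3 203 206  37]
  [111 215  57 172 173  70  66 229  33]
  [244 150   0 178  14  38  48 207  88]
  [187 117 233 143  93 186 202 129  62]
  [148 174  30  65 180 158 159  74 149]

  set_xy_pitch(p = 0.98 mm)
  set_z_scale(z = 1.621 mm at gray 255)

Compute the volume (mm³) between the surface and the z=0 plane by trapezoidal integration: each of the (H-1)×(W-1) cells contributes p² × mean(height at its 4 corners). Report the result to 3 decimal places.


43.676

height_mm = gray/255 × 1.621; cell vol = 0.98² × mean(4 corners)
unit = 0.98² × 1.621 / (4×255) = 0.00152628 mm³ per gray-sum
row 0: Σ corner-gray over 8 cells = 3919  → 5.9815
row 1: Σ corner-gray over 8 cells = 4161  → 6.3509
row 2: Σ corner-gray over 8 cells = 4217  → 6.4363
row 3: Σ corner-gray over 8 cells = 4120  → 6.2883
row 4: Σ corner-gray over 8 cells = 3710  → 5.6625
row 5: Σ corner-gray over 8 cells = 4057  → 6.1921
row 6: Σ corner-gray over 8 cells = 4432  → 6.7645
Σ rows: total corner-gray = 28616  → 43.6761 mm³


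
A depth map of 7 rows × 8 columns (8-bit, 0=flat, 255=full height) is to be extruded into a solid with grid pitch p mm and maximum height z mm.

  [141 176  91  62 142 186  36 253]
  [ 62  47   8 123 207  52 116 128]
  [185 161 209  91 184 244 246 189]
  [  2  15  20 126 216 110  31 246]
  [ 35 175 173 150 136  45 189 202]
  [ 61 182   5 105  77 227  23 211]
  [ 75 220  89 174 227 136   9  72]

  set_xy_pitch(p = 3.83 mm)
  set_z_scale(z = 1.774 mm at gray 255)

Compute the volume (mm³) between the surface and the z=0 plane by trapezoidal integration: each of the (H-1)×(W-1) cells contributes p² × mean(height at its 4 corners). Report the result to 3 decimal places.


height_mm = gray/255 × 1.774; cell vol = 3.83² × mean(4 corners)
unit = 3.83² × 1.774 / (4×255) = 0.0255124 mm³ per gray-sum
row 0: Σ corner-gray over 7 cells = 3076  → 78.4761
row 1: Σ corner-gray over 7 cells = 3940  → 100.5188
row 2: Σ corner-gray over 7 cells = 3928  → 100.2126
row 3: Σ corner-gray over 7 cells = 3257  → 83.0938
row 4: Σ corner-gray over 7 cells = 3483  → 88.8596
row 5: Σ corner-gray over 7 cells = 3367  → 85.9002
Σ rows: total corner-gray = 21051  → 537.0611 mm³

537.061


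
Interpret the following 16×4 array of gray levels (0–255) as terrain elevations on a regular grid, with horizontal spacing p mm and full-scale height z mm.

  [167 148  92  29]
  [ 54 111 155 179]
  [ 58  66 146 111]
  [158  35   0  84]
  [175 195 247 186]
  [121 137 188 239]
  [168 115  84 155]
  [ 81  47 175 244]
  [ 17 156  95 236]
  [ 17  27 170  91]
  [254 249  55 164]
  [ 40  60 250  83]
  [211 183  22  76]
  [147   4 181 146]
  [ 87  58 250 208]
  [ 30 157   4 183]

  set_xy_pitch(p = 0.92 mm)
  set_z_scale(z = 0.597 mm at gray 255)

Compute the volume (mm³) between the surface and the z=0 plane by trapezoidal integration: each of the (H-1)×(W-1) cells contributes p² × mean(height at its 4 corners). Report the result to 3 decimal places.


11.213

height_mm = gray/255 × 0.597; cell vol = 0.92² × mean(4 corners)
unit = 0.92² × 0.597 / (4×255) = 0.000495393 mm³ per gray-sum
row 0: Σ corner-gray over 3 cells = 1441  → 0.7139
row 1: Σ corner-gray over 3 cells = 1358  → 0.6727
row 2: Σ corner-gray over 3 cells = 905  → 0.4483
row 3: Σ corner-gray over 3 cells = 1557  → 0.7713
row 4: Σ corner-gray over 3 cells = 2255  → 1.1171
row 5: Σ corner-gray over 3 cells = 1731  → 0.8575
row 6: Σ corner-gray over 3 cells = 1490  → 0.7381
row 7: Σ corner-gray over 3 cells = 1524  → 0.7550
row 8: Σ corner-gray over 3 cells = 1257  → 0.6227
row 9: Σ corner-gray over 3 cells = 1528  → 0.7570
row 10: Σ corner-gray over 3 cells = 1769  → 0.8764
row 11: Σ corner-gray over 3 cells = 1440  → 0.7134
row 12: Σ corner-gray over 3 cells = 1360  → 0.6737
row 13: Σ corner-gray over 3 cells = 1574  → 0.7797
row 14: Σ corner-gray over 3 cells = 1446  → 0.7163
Σ rows: total corner-gray = 22635  → 11.2132 mm³


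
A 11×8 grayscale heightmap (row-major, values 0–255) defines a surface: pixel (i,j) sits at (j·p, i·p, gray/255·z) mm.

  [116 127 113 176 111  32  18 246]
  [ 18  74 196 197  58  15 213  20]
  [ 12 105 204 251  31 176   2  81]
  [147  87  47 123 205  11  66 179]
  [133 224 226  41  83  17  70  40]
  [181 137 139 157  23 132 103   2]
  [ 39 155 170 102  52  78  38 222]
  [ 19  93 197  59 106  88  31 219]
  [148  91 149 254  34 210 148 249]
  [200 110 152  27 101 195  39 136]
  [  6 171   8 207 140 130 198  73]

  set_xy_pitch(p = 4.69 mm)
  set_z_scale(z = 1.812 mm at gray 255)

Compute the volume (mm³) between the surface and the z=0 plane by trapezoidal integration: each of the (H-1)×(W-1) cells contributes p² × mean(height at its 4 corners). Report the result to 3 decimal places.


1241.075

height_mm = gray/255 × 1.812; cell vol = 4.69² × mean(4 corners)
unit = 4.69² × 1.812 / (4×255) = 0.0390754 mm³ per gray-sum
row 0: Σ corner-gray over 7 cells = 3060  → 119.5708
row 1: Σ corner-gray over 7 cells = 3175  → 124.0645
row 2: Σ corner-gray over 7 cells = 3035  → 118.5939
row 3: Σ corner-gray over 7 cells = 2899  → 113.2797
row 4: Σ corner-gray over 7 cells = 3060  → 119.5708
row 5: Σ corner-gray over 7 cells = 3016  → 117.8515
row 6: Σ corner-gray over 7 cells = 2837  → 110.8570
row 7: Σ corner-gray over 7 cells = 3555  → 138.9131
row 8: Σ corner-gray over 7 cells = 3753  → 146.6501
row 9: Σ corner-gray over 7 cells = 3371  → 131.7233
Σ rows: total corner-gray = 31761  → 1241.0746 mm³


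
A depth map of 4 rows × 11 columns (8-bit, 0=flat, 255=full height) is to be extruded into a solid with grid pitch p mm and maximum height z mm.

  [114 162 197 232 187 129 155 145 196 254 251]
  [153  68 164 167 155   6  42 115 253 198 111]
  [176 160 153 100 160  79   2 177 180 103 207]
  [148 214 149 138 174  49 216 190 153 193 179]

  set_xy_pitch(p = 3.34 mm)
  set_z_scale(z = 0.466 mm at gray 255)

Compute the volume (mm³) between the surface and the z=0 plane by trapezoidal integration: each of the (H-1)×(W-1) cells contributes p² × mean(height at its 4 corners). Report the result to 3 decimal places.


height_mm = gray/255 × 0.466; cell vol = 3.34² × mean(4 corners)
unit = 3.34² × 0.466 / (4×255) = 0.00509658 mm³ per gray-sum
row 0: Σ corner-gray over 10 cells = 6279  → 32.0014
row 1: Σ corner-gray over 10 cells = 5211  → 26.5583
row 2: Σ corner-gray over 10 cells = 5890  → 30.0188
Σ rows: total corner-gray = 17380  → 88.5785 mm³

88.579


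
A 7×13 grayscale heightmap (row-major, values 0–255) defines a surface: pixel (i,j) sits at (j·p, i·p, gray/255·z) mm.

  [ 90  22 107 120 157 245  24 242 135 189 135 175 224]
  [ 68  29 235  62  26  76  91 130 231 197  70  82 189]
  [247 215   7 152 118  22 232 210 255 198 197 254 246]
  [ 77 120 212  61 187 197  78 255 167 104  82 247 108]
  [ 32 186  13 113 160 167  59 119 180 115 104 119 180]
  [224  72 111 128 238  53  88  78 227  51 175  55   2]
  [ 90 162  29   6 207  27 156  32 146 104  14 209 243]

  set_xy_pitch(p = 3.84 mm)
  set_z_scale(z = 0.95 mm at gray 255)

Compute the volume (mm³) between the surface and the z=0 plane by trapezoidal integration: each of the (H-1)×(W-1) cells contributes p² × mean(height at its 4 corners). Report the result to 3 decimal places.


526.260

height_mm = gray/255 × 0.95; cell vol = 3.84² × mean(4 corners)
unit = 3.84² × 0.95 / (4×255) = 0.0137336 mm³ per gray-sum
row 0: Σ corner-gray over 12 cells = 6131  → 84.2010
row 1: Σ corner-gray over 12 cells = 6928  → 95.1467
row 2: Σ corner-gray over 12 cells = 7818  → 107.3697
row 3: Σ corner-gray over 12 cells = 6487  → 89.0902
row 4: Σ corner-gray over 12 cells = 5660  → 77.7324
row 5: Σ corner-gray over 12 cells = 5295  → 72.7197
Σ rows: total corner-gray = 38319  → 526.2596 mm³


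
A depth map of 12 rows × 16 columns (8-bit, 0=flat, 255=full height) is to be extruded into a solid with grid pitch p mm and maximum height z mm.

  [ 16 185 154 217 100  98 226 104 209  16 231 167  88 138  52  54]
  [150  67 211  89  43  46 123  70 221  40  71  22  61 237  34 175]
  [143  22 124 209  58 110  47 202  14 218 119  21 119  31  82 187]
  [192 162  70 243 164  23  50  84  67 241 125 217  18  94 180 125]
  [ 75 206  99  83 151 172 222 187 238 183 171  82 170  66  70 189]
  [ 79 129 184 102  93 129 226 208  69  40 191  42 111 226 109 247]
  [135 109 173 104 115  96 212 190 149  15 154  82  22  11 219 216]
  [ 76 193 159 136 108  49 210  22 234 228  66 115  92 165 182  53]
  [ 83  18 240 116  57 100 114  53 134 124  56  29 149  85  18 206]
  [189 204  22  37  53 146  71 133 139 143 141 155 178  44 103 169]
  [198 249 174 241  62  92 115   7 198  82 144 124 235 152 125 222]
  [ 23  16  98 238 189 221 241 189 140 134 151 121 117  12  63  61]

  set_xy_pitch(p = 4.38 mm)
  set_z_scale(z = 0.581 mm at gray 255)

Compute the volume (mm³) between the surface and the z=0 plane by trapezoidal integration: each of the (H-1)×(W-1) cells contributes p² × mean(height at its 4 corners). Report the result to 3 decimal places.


893.024

height_mm = gray/255 × 0.581; cell vol = 4.38² × mean(4 corners)
unit = 4.38² × 0.581 / (4×255) = 0.0109276 mm³ per gray-sum
row 0: Σ corner-gray over 15 cells = 7035  → 76.8756
row 1: Σ corner-gray over 15 cells = 6077  → 66.4069
row 2: Σ corner-gray over 15 cells = 6875  → 75.1271
row 3: Σ corner-gray over 15 cells = 8257  → 90.2291
row 4: Σ corner-gray over 15 cells = 8508  → 92.9719
row 5: Σ corner-gray over 15 cells = 7697  → 84.1096
row 6: Σ corner-gray over 15 cells = 7700  → 84.1424
row 7: Σ corner-gray over 15 cells = 6922  → 75.6407
row 8: Σ corner-gray over 15 cells = 6371  → 69.6196
row 9: Σ corner-gray over 15 cells = 7916  → 86.5028
row 10: Σ corner-gray over 15 cells = 8364  → 91.3983
Σ rows: total corner-gray = 81722  → 893.0241 mm³


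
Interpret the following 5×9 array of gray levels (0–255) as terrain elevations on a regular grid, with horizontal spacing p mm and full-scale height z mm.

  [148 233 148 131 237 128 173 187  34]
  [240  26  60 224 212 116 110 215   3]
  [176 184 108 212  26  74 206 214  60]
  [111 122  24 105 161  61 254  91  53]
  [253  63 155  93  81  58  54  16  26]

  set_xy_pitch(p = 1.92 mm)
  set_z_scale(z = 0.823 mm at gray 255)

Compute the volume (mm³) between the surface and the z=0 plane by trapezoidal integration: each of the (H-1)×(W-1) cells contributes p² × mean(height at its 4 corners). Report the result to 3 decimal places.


height_mm = gray/255 × 0.823; cell vol = 1.92² × mean(4 corners)
unit = 1.92² × 0.823 / (4×255) = 0.00297442 mm³ per gray-sum
row 0: Σ corner-gray over 8 cells = 4825  → 14.3516
row 1: Σ corner-gray over 8 cells = 4453  → 13.2451
row 2: Σ corner-gray over 8 cells = 4084  → 12.1475
row 3: Σ corner-gray over 8 cells = 3119  → 9.2772
Σ rows: total corner-gray = 16481  → 49.0214 mm³

49.021


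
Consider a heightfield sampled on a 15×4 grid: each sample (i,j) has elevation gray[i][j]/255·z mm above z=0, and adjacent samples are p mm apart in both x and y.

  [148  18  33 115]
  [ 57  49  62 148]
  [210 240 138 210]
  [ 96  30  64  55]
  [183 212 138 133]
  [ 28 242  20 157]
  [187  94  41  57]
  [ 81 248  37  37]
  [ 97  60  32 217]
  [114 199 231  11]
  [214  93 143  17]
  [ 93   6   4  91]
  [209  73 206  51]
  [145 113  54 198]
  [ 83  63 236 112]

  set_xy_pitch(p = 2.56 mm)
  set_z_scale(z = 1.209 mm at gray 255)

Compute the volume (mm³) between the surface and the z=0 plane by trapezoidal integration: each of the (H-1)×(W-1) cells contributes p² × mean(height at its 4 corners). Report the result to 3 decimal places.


144.996

height_mm = gray/255 × 1.209; cell vol = 2.56² × mean(4 corners)
unit = 2.56² × 1.209 / (4×255) = 0.00776794 mm³ per gray-sum
row 0: Σ corner-gray over 3 cells = 792  → 6.1522
row 1: Σ corner-gray over 3 cells = 1603  → 12.4520
row 2: Σ corner-gray over 3 cells = 1515  → 11.7684
row 3: Σ corner-gray over 3 cells = 1355  → 10.5256
row 4: Σ corner-gray over 3 cells = 1725  → 13.3997
row 5: Σ corner-gray over 3 cells = 1223  → 9.5002
row 6: Σ corner-gray over 3 cells = 1202  → 9.3371
row 7: Σ corner-gray over 3 cells = 1186  → 9.2128
row 8: Σ corner-gray over 3 cells = 1483  → 11.5199
row 9: Σ corner-gray over 3 cells = 1688  → 13.1123
row 10: Σ corner-gray over 3 cells = 907  → 7.0455
row 11: Σ corner-gray over 3 cells = 1022  → 7.9388
row 12: Σ corner-gray over 3 cells = 1495  → 11.6131
row 13: Σ corner-gray over 3 cells = 1470  → 11.4189
Σ rows: total corner-gray = 18666  → 144.9964 mm³


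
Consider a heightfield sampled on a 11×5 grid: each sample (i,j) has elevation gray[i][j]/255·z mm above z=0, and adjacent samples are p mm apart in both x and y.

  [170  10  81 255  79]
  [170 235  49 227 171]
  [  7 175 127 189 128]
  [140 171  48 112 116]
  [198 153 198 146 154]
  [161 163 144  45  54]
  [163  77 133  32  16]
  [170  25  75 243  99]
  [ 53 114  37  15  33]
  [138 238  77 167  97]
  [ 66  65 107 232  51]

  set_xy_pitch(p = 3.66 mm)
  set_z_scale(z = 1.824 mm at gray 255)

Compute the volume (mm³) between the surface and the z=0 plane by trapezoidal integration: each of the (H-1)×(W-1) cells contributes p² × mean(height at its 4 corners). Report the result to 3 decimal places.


height_mm = gray/255 × 1.824; cell vol = 3.66² × mean(4 corners)
unit = 3.66² × 1.824 / (4×255) = 0.0239545 mm³ per gray-sum
row 0: Σ corner-gray over 4 cells = 2304  → 55.1911
row 1: Σ corner-gray over 4 cells = 2480  → 59.4071
row 2: Σ corner-gray over 4 cells = 2035  → 48.7474
row 3: Σ corner-gray over 4 cells = 2264  → 54.2330
row 4: Σ corner-gray over 4 cells = 2265  → 54.2569
row 5: Σ corner-gray over 4 cells = 1582  → 37.8960
row 6: Σ corner-gray over 4 cells = 1618  → 38.7584
row 7: Σ corner-gray over 4 cells = 1373  → 32.8895
row 8: Σ corner-gray over 4 cells = 1617  → 38.7344
row 9: Σ corner-gray over 4 cells = 2124  → 50.8793
Σ rows: total corner-gray = 19662  → 470.9931 mm³

470.993


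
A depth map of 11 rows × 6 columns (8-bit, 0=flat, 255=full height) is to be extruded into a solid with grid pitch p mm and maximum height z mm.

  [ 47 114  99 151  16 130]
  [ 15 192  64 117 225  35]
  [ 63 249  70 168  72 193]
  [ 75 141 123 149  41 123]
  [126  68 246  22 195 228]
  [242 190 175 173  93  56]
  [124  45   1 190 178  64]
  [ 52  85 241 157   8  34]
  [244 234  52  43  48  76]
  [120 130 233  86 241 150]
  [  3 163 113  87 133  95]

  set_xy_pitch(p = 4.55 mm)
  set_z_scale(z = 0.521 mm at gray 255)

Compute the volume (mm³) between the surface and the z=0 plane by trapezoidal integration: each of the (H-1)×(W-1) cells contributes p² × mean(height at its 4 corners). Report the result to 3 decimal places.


264.860

height_mm = gray/255 × 0.521; cell vol = 4.55² × mean(4 corners)
unit = 4.55² × 0.521 / (4×255) = 0.0105745 mm³ per gray-sum
row 0: Σ corner-gray over 5 cells = 2183  → 23.0842
row 1: Σ corner-gray over 5 cells = 2620  → 27.7052
row 2: Σ corner-gray over 5 cells = 2480  → 26.2248
row 3: Σ corner-gray over 5 cells = 2522  → 26.6689
row 4: Σ corner-gray over 5 cells = 2976  → 31.4697
row 5: Σ corner-gray over 5 cells = 2576  → 27.2399
row 6: Σ corner-gray over 5 cells = 2084  → 22.0373
row 7: Σ corner-gray over 5 cells = 2142  → 22.6506
row 8: Σ corner-gray over 5 cells = 2724  → 28.8050
row 9: Σ corner-gray over 5 cells = 2740  → 28.9742
Σ rows: total corner-gray = 25047  → 264.8598 mm³


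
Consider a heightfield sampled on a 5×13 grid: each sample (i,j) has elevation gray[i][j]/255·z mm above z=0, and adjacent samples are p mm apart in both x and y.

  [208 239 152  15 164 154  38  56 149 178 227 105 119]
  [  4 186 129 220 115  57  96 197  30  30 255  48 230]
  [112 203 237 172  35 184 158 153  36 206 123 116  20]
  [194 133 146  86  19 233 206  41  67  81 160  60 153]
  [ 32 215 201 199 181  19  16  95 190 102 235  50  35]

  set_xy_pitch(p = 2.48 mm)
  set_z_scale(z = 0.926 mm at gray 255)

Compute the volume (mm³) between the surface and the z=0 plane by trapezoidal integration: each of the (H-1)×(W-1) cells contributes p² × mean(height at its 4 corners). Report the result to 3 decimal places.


137.647

height_mm = gray/255 × 0.926; cell vol = 2.48² × mean(4 corners)
unit = 2.48² × 0.926 / (4×255) = 0.0055836 mm³ per gray-sum
row 0: Σ corner-gray over 12 cells = 6241  → 34.8472
row 1: Σ corner-gray over 12 cells = 6338  → 35.3888
row 2: Σ corner-gray over 12 cells = 6189  → 34.5569
row 3: Σ corner-gray over 12 cells = 5884  → 32.8539
Σ rows: total corner-gray = 24652  → 137.6469 mm³


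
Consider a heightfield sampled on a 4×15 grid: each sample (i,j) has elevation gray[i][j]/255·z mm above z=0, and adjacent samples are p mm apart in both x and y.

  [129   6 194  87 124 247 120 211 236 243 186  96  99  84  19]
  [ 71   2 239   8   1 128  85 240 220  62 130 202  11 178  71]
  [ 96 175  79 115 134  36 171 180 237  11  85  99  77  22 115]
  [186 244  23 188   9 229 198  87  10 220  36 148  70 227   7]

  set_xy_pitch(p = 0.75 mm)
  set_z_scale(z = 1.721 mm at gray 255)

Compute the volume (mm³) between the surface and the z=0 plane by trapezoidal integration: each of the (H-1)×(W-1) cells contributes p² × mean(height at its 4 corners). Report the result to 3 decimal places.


18.981

height_mm = gray/255 × 1.721; cell vol = 0.75² × mean(4 corners)
unit = 0.75² × 1.721 / (4×255) = 0.000949081 mm³ per gray-sum
row 0: Σ corner-gray over 14 cells = 7168  → 6.8030
row 1: Σ corner-gray over 14 cells = 6207  → 5.8909
row 2: Σ corner-gray over 14 cells = 6624  → 6.2867
Σ rows: total corner-gray = 19999  → 18.9807 mm³


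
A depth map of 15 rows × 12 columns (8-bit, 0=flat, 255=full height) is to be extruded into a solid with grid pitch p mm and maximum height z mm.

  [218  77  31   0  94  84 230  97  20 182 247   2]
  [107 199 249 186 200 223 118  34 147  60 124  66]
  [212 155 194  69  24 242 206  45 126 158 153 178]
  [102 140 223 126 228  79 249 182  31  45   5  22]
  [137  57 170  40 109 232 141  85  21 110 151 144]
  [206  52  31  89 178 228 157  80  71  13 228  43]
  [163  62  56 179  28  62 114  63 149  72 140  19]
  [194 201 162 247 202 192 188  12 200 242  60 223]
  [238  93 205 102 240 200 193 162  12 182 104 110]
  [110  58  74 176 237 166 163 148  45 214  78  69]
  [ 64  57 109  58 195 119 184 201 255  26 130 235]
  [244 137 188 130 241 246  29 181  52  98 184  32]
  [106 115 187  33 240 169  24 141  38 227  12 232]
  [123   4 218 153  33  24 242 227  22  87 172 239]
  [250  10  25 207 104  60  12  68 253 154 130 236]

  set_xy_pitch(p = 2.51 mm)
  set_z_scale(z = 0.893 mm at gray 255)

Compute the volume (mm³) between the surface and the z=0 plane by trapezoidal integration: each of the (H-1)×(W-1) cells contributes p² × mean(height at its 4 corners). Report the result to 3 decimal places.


height_mm = gray/255 × 0.893; cell vol = 2.51² × mean(4 corners)
unit = 2.51² × 0.893 / (4×255) = 0.00551568 mm³ per gray-sum
row 0: Σ corner-gray over 11 cells = 5597  → 30.8712
row 1: Σ corner-gray over 11 cells = 6387  → 35.2286
row 2: Σ corner-gray over 11 cells = 5874  → 32.3991
row 3: Σ corner-gray over 11 cells = 5253  → 28.9738
row 4: Σ corner-gray over 11 cells = 5016  → 27.6666
row 5: Σ corner-gray over 11 cells = 4535  → 25.0136
row 6: Σ corner-gray over 11 cells = 5861  → 32.3274
row 7: Σ corner-gray over 11 cells = 7163  → 39.5088
row 8: Σ corner-gray over 11 cells = 6231  → 34.3682
row 9: Σ corner-gray over 11 cells = 5864  → 32.3439
row 10: Σ corner-gray over 11 cells = 6215  → 34.2799
row 11: Σ corner-gray over 11 cells = 5958  → 32.8624
row 12: Σ corner-gray over 11 cells = 5436  → 29.9832
row 13: Σ corner-gray over 11 cells = 5258  → 29.0014
Σ rows: total corner-gray = 80648  → 444.8282 mm³

444.828


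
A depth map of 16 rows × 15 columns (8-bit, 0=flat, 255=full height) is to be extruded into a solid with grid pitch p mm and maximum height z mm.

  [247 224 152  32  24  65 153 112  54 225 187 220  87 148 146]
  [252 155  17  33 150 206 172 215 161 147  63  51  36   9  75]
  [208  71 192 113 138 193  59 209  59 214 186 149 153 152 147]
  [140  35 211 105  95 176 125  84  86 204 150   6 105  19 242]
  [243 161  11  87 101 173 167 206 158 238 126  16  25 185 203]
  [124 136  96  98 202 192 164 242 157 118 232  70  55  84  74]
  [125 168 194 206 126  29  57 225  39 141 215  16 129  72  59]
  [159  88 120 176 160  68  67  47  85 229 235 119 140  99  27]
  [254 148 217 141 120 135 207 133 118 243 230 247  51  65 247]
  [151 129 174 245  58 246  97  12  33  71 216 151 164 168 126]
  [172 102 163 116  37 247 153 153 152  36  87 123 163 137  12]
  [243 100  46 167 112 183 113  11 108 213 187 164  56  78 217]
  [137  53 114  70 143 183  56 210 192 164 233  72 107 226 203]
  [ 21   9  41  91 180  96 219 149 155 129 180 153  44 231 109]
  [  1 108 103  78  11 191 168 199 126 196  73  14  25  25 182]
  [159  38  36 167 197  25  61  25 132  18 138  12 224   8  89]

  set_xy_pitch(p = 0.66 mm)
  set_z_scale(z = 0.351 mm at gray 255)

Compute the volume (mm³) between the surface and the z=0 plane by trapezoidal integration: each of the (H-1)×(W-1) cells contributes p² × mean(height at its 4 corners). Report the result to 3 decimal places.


16.138

height_mm = gray/255 × 0.351; cell vol = 0.66² × mean(4 corners)
unit = 0.66² × 0.351 / (4×255) = 0.000149898 mm³ per gray-sum
row 0: Σ corner-gray over 14 cells = 6916  → 1.0367
row 1: Σ corner-gray over 14 cells = 7288  → 1.0925
row 2: Σ corner-gray over 14 cells = 7315  → 1.0965
row 3: Σ corner-gray over 14 cells = 6938  → 1.0400
row 4: Σ corner-gray over 14 cells = 7644  → 1.1458
row 5: Σ corner-gray over 14 cells = 7308  → 1.0955
row 6: Σ corner-gray over 14 cells = 6870  → 1.0298
row 7: Σ corner-gray over 14 cells = 8063  → 1.2086
row 8: Σ corner-gray over 14 cells = 8416  → 1.2615
row 9: Σ corner-gray over 14 cells = 7327  → 1.0983
row 10: Σ corner-gray over 14 cells = 7058  → 1.0580
row 11: Σ corner-gray over 14 cells = 7522  → 1.1275
row 12: Σ corner-gray over 14 cells = 7470  → 1.1197
row 13: Σ corner-gray over 14 cells = 6301  → 0.9445
row 14: Σ corner-gray over 14 cells = 5227  → 0.7835
Σ rows: total corner-gray = 107663  → 16.1384 mm³


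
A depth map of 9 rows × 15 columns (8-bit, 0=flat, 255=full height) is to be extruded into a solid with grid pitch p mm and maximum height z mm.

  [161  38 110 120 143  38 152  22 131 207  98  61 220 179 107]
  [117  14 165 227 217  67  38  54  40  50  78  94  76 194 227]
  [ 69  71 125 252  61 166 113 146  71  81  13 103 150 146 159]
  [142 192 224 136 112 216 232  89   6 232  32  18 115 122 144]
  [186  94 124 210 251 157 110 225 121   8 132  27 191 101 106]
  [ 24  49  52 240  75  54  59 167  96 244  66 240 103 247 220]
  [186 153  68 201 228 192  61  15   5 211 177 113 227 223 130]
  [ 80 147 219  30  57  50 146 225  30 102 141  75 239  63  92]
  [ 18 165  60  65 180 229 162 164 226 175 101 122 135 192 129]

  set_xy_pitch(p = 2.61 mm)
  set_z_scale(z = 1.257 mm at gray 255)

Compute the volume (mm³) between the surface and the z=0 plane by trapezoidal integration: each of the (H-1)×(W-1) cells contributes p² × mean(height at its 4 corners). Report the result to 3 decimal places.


475.866

height_mm = gray/255 × 1.257; cell vol = 2.61² × mean(4 corners)
unit = 2.61² × 1.257 / (4×255) = 0.00839491 mm³ per gray-sum
row 0: Σ corner-gray over 14 cells = 6278  → 52.7033
row 1: Σ corner-gray over 14 cells = 6196  → 52.0149
row 2: Σ corner-gray over 14 cells = 6962  → 58.4454
row 3: Σ corner-gray over 14 cells = 7532  → 63.2305
row 4: Σ corner-gray over 14 cells = 7422  → 62.3070
row 5: Σ corner-gray over 14 cells = 7692  → 64.5737
row 6: Σ corner-gray over 14 cells = 7284  → 61.1485
row 7: Σ corner-gray over 14 cells = 7319  → 61.4424
Σ rows: total corner-gray = 56685  → 475.8656 mm³


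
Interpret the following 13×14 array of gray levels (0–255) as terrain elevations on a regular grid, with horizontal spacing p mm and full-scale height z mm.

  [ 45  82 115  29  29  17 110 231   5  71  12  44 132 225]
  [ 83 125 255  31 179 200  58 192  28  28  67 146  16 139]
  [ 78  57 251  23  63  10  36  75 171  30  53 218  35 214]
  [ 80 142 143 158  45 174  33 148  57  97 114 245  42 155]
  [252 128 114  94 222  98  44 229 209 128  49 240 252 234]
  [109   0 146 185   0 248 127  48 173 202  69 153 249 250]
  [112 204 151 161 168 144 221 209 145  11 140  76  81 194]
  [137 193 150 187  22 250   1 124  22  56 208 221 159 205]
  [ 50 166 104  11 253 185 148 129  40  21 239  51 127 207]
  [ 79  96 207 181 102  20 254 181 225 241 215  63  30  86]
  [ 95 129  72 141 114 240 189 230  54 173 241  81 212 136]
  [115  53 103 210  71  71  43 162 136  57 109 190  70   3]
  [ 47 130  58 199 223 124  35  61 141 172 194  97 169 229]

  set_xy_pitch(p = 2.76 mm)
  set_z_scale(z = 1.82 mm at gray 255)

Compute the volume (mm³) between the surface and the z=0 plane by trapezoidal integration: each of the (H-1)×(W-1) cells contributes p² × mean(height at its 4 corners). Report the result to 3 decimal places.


1075.360

height_mm = gray/255 × 1.82; cell vol = 2.76² × mean(4 corners)
unit = 2.76² × 1.82 / (4×255) = 0.0135922 mm³ per gray-sum
row 0: Σ corner-gray over 13 cells = 4896  → 66.5474
row 1: Σ corner-gray over 13 cells = 5208  → 70.7881
row 2: Σ corner-gray over 13 cells = 5367  → 72.9493
row 3: Σ corner-gray over 13 cells = 7131  → 96.9259
row 4: Σ corner-gray over 13 cells = 7659  → 104.1026
row 5: Σ corner-gray over 13 cells = 7287  → 99.0463
row 6: Σ corner-gray over 13 cells = 7256  → 98.6249
row 7: Σ corner-gray over 13 cells = 6733  → 91.5162
row 8: Σ corner-gray over 13 cells = 7000  → 95.1453
row 9: Σ corner-gray over 13 cells = 7778  → 105.7200
row 10: Σ corner-gray over 13 cells = 6651  → 90.4016
row 11: Σ corner-gray over 13 cells = 6150  → 83.5920
Σ rows: total corner-gray = 79116  → 1075.3596 mm³
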